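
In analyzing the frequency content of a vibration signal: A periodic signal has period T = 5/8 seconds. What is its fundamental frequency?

The fundamental frequency is the reciprocal of the period.
f = 1/T = 1/(5/8) = 8/5 Hz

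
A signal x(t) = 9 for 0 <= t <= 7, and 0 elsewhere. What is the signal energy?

Energy = integral of |x(t)|^2 dt over the signal duration
= 9^2 * 7 = 81 * 7 = 567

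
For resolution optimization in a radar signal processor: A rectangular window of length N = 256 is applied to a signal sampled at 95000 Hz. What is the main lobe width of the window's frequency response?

For a rectangular window of length N,
the main lobe width in frequency is 2*f_s/N.
= 2*95000/256 = 11875/16 Hz
This determines the minimum frequency separation for resolving two sinusoids.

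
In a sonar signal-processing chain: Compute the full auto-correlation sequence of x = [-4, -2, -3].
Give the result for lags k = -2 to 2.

r_xx[k] = sum_m x[m]*x[m+k], indexed from 0, for k = -2 to 2:
  r_xx[-2] = x[2]*x[0] = 12
  r_xx[-1] = x[1]*x[0] + x[2]*x[1] = 14
  r_xx[0] = x[0]*x[0] + x[1]*x[1] + x[2]*x[2] = 29
  r_xx[1] = x[0]*x[1] + x[1]*x[2] = 14
  r_xx[2] = x[0]*x[2] = 12
r_xx = [12, 14, 29, 14, 12]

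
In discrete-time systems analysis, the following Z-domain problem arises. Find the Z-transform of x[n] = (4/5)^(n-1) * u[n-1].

Time-shifting property: if X(z) = Z{x[n]}, then Z{x[n-d]} = z^(-d) * X(z)
X(z) = z/(z - 4/5) for x[n] = (4/5)^n * u[n]
Z{x[n-1]} = z^(-1) * z/(z - 4/5) = 1/(z - 4/5)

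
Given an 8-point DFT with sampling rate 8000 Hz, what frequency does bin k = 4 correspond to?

The frequency of DFT bin k is: f_k = k * f_s / N
f_4 = 4 * 8000 / 8 = 4000 Hz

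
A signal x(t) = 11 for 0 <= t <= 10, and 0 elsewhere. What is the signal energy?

Energy = integral of |x(t)|^2 dt over the signal duration
= 11^2 * 10 = 121 * 10 = 1210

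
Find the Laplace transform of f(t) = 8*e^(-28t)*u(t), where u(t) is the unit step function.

Standard Laplace transform pair:
e^(-at)*u(t) <-> 1/(s+a)
With a = 28: L{8*e^(-28t)*u(t)} = 8/(s+28), ROC: Re(s) > -28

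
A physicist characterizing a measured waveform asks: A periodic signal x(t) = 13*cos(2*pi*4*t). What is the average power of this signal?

Average power of A*cos(wt) is A^2/2.
P = 13^2 / 2 = 169/2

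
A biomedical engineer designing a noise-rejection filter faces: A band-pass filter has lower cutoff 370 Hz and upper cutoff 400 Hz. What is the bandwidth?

Bandwidth = f_high - f_low
= 400 Hz - 370 Hz = 30 Hz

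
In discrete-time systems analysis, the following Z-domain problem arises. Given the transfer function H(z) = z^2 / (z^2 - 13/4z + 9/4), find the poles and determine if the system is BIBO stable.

Poles are roots of the denominator: z^2 - 13/4z + 9/4 = 0.
Quadratic formula: z = [-(-13/4) +/- sqrt((-13/4)^2 - 4*(9/4))] / 2
Discriminant = 169/16 - 9 = 25/16; sqrt = 5/4.
z = (13/4 +/- 5/4) / 2 => z = 9/4 or z = 1.
|p1| = 1, |p2| = 9/4.
For BIBO stability, all poles must lie inside the unit circle (|p| < 1).
System is UNSTABLE since at least one |p| >= 1.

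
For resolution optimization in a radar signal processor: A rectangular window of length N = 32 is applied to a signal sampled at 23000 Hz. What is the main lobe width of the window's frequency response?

For a rectangular window of length N,
the main lobe width in frequency is 2*f_s/N.
= 2*23000/32 = 2875/2 Hz
This determines the minimum frequency separation for resolving two sinusoids.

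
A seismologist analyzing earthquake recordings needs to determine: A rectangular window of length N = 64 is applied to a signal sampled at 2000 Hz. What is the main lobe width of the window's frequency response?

For a rectangular window of length N,
the main lobe width in frequency is 2*f_s/N.
= 2*2000/64 = 125/2 Hz
This determines the minimum frequency separation for resolving two sinusoids.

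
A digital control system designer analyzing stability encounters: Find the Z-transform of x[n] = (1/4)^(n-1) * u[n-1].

Time-shifting property: if X(z) = Z{x[n]}, then Z{x[n-d]} = z^(-d) * X(z)
X(z) = z/(z - 1/4) for x[n] = (1/4)^n * u[n]
Z{x[n-1]} = z^(-1) * z/(z - 1/4) = 1/(z - 1/4)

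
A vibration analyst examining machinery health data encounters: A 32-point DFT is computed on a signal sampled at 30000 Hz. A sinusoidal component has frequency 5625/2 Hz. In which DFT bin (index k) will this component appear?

DFT frequency resolution = f_s/N = 30000/32 = 1875/2 Hz
Bin index k = f_signal / resolution = 5625/2 / 1875/2 = 3
The signal frequency 5625/2 Hz falls in DFT bin k = 3.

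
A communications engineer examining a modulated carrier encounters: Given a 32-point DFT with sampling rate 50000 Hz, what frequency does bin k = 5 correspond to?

The frequency of DFT bin k is: f_k = k * f_s / N
f_5 = 5 * 50000 / 32 = 15625/2 Hz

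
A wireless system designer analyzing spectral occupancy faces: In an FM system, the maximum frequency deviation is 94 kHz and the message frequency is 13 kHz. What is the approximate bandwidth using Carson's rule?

Carson's rule: BW = 2*(delta_f + f_m)
= 2*(94 + 13) kHz = 214 kHz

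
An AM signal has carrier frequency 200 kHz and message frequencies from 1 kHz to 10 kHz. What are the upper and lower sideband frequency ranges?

Upper sideband (USB) = fc + [fm_low, fm_high] = 200 + [1, 10] = [201, 210] kHz
Lower sideband (LSB) = fc - [fm_high, fm_low] = 200 - [10, 1] = [190, 199] kHz
Total occupied spectrum: 190 kHz to 210 kHz (plus carrier at 200 kHz)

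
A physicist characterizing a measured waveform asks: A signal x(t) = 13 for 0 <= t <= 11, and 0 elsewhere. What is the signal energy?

Energy = integral of |x(t)|^2 dt over the signal duration
= 13^2 * 11 = 169 * 11 = 1859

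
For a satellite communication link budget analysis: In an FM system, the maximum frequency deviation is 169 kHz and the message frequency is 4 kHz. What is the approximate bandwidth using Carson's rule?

Carson's rule: BW = 2*(delta_f + f_m)
= 2*(169 + 4) kHz = 346 kHz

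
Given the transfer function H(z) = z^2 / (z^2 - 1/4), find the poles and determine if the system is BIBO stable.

Poles are roots of the denominator: z^2 - 1/4 = 0.
Quadratic formula: z = [-(0) +/- sqrt((0)^2 - 4*(-1/4))] / 2
Discriminant = 0 + 1 = 1; sqrt = 1.
z = (0 +/- 1) / 2 => z = 1/2 or z = -1/2.
|p1| = 1/2, |p2| = 1/2.
For BIBO stability, all poles must lie inside the unit circle (|p| < 1).
System is STABLE since both |p| < 1.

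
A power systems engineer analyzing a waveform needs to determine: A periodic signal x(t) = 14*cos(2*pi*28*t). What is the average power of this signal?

Average power of A*cos(wt) is A^2/2.
P = 14^2 / 2 = 196/2 = 98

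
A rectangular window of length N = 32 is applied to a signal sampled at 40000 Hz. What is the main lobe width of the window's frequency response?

For a rectangular window of length N,
the main lobe width in frequency is 2*f_s/N.
= 2*40000/32 = 2500 Hz
This determines the minimum frequency separation for resolving two sinusoids.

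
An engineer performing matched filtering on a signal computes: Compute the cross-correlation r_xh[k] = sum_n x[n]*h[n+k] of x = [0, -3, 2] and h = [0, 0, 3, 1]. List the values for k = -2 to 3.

Both sequences indexed from 0 and zero outside their support.
Lags with overlap: k = -2 to 3.
  r_xh[-2] = x[2]*h[0] = 0
  r_xh[-1] = x[1]*h[0] + x[2]*h[1] = 0
  r_xh[0] = x[0]*h[0] + x[1]*h[1] + x[2]*h[2] = 6
  r_xh[1] = x[0]*h[1] + x[1]*h[2] + x[2]*h[3] = -7
  r_xh[2] = x[0]*h[2] + x[1]*h[3] = -3
  r_xh[3] = x[0]*h[3] = 0
r_xh = [0, 0, 6, -7, -3, 0] (for k = -2, ..., 3)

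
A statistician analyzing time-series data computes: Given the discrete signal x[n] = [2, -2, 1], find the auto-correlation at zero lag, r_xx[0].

The auto-correlation at zero lag r_xx[0] equals the signal energy.
r_xx[0] = sum of x[n]^2 = 2^2 + (-2)^2 + 1^2
= 4 + 4 + 1 = 9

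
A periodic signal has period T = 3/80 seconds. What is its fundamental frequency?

The fundamental frequency is the reciprocal of the period.
f = 1/T = 1/(3/80) = 80/3 Hz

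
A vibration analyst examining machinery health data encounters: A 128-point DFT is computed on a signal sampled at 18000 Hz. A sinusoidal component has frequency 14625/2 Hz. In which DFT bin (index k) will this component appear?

DFT frequency resolution = f_s/N = 18000/128 = 1125/8 Hz
Bin index k = f_signal / resolution = 14625/2 / 1125/8 = 52
The signal frequency 14625/2 Hz falls in DFT bin k = 52.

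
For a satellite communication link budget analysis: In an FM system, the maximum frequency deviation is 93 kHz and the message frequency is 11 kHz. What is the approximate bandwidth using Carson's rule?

Carson's rule: BW = 2*(delta_f + f_m)
= 2*(93 + 11) kHz = 208 kHz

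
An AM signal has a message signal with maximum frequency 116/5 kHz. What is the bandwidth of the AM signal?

In AM (double-sideband), the bandwidth is twice the message frequency.
BW = 2 * f_m = 2 * 116/5 kHz = 232/5 kHz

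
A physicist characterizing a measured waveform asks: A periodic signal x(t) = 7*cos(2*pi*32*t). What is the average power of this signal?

Average power of A*cos(wt) is A^2/2.
P = 7^2 / 2 = 49/2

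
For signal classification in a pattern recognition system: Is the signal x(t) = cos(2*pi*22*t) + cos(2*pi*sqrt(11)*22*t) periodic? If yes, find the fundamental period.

f1 = 22 Hz, f2 = 22*sqrt(11) Hz
Ratio f2/f1 = sqrt(11), which is irrational.
Since the frequency ratio is irrational, no common period exists.
The signal is not periodic.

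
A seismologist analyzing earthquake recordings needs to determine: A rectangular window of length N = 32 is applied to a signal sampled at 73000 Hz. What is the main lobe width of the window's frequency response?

For a rectangular window of length N,
the main lobe width in frequency is 2*f_s/N.
= 2*73000/32 = 9125/2 Hz
This determines the minimum frequency separation for resolving two sinusoids.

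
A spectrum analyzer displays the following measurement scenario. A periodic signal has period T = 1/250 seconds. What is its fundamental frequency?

The fundamental frequency is the reciprocal of the period.
f = 1/T = 1/(1/250) = 250 Hz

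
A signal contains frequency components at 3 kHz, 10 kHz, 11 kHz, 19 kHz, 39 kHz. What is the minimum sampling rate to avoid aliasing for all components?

The highest frequency component is f_max = 39 kHz.
Nyquist rate = 2 * f_max = 2 * 39 kHz = 78 kHz.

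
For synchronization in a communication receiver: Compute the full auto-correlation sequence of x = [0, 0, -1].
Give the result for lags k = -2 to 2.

r_xx[k] = sum_m x[m]*x[m+k], indexed from 0, for k = -2 to 2:
  r_xx[-2] = x[2]*x[0] = 0
  r_xx[-1] = x[1]*x[0] + x[2]*x[1] = 0
  r_xx[0] = x[0]*x[0] + x[1]*x[1] + x[2]*x[2] = 1
  r_xx[1] = x[0]*x[1] + x[1]*x[2] = 0
  r_xx[2] = x[0]*x[2] = 0
r_xx = [0, 0, 1, 0, 0]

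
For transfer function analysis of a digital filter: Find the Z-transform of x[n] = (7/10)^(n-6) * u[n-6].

Time-shifting property: if X(z) = Z{x[n]}, then Z{x[n-d]} = z^(-d) * X(z)
X(z) = z/(z - 7/10) for x[n] = (7/10)^n * u[n]
Z{x[n-6]} = z^(-6) * z/(z - 7/10) = z^(-5)/(z - 7/10)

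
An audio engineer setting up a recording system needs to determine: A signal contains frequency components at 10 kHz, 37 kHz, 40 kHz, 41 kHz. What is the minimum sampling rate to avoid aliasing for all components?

The highest frequency component is f_max = 41 kHz.
Nyquist rate = 2 * f_max = 2 * 41 kHz = 82 kHz.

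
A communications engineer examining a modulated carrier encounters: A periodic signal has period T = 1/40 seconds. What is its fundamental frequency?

The fundamental frequency is the reciprocal of the period.
f = 1/T = 1/(1/40) = 40 Hz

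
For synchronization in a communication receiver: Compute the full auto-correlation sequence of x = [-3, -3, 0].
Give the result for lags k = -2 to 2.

r_xx[k] = sum_m x[m]*x[m+k], indexed from 0, for k = -2 to 2:
  r_xx[-2] = x[2]*x[0] = 0
  r_xx[-1] = x[1]*x[0] + x[2]*x[1] = 9
  r_xx[0] = x[0]*x[0] + x[1]*x[1] + x[2]*x[2] = 18
  r_xx[1] = x[0]*x[1] + x[1]*x[2] = 9
  r_xx[2] = x[0]*x[2] = 0
r_xx = [0, 9, 18, 9, 0]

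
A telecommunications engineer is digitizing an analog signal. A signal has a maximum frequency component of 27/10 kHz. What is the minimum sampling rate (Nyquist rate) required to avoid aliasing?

By the Nyquist-Shannon sampling theorem,
the minimum sampling rate (Nyquist rate) must be at least 2 * f_max.
Nyquist rate = 2 * 27/10 kHz = 27/5 kHz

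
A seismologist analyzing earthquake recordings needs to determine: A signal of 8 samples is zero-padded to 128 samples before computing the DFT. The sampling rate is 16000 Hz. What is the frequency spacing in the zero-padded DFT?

Original DFT: N = 8, resolution = f_s/N = 16000/8 = 2000 Hz
Zero-padded DFT: N = 128, resolution = f_s/N = 16000/128 = 125 Hz
Zero-padding interpolates the spectrum (finer frequency grid)
but does NOT improve the true spectral resolution (ability to resolve close frequencies).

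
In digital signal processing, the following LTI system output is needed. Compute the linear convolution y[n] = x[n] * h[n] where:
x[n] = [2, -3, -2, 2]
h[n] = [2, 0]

y[n] = sum_k x[k]*h[n-k]. Output length = len(x) + len(h) - 1 = 4 + 2 - 1 = 5.
y[0] = 2*2 = 4
y[1] = -3*2 + 2*0 = -6
y[2] = -2*2 + -3*0 = -4
y[3] = 2*2 + -2*0 = 4
y[4] = 2*0 = 0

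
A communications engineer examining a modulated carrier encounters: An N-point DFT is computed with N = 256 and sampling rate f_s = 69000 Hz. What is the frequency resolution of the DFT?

DFT frequency resolution = f_s / N
= 69000 / 256 = 8625/32 Hz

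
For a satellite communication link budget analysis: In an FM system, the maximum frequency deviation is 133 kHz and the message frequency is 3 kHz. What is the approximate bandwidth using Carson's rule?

Carson's rule: BW = 2*(delta_f + f_m)
= 2*(133 + 3) kHz = 272 kHz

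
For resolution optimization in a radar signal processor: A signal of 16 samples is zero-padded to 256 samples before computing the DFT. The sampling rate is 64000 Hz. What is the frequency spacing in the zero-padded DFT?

Original DFT: N = 16, resolution = f_s/N = 64000/16 = 4000 Hz
Zero-padded DFT: N = 256, resolution = f_s/N = 64000/256 = 250 Hz
Zero-padding interpolates the spectrum (finer frequency grid)
but does NOT improve the true spectral resolution (ability to resolve close frequencies).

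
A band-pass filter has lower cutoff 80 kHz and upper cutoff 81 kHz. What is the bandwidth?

Bandwidth = f_high - f_low
= 81 kHz - 80 kHz = 1 kHz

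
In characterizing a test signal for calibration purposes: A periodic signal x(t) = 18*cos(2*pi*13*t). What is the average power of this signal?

Average power of A*cos(wt) is A^2/2.
P = 18^2 / 2 = 324/2 = 162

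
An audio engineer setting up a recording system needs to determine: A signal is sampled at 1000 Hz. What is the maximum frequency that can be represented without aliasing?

The maximum frequency that can be represented without aliasing
is the Nyquist frequency: f_max = f_s / 2 = 1000 Hz / 2 = 500 Hz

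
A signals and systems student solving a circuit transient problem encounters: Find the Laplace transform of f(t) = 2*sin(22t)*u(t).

Standard pair: sin(wt)*u(t) <-> w/(s^2+w^2)
With w = 22: L{2*sin(22t)*u(t)} = 44/(s^2+484)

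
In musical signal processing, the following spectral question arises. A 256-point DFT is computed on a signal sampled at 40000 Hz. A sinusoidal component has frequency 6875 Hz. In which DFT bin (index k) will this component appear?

DFT frequency resolution = f_s/N = 40000/256 = 625/4 Hz
Bin index k = f_signal / resolution = 6875 / 625/4 = 44
The signal frequency 6875 Hz falls in DFT bin k = 44.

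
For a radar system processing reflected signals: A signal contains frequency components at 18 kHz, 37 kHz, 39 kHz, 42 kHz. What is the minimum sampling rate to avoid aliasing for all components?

The highest frequency component is f_max = 42 kHz.
Nyquist rate = 2 * f_max = 2 * 42 kHz = 84 kHz.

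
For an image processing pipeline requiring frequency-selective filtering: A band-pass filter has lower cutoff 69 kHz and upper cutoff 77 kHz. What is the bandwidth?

Bandwidth = f_high - f_low
= 77 kHz - 69 kHz = 8 kHz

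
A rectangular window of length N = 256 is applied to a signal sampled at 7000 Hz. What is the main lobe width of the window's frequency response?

For a rectangular window of length N,
the main lobe width in frequency is 2*f_s/N.
= 2*7000/256 = 875/16 Hz
This determines the minimum frequency separation for resolving two sinusoids.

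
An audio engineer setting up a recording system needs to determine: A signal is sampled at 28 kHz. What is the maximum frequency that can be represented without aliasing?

The maximum frequency that can be represented without aliasing
is the Nyquist frequency: f_max = f_s / 2 = 28 kHz / 2 = 14 kHz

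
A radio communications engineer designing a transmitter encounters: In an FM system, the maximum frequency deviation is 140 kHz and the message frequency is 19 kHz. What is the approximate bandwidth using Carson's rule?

Carson's rule: BW = 2*(delta_f + f_m)
= 2*(140 + 19) kHz = 318 kHz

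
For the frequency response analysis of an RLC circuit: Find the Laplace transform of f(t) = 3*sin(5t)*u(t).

Standard pair: sin(wt)*u(t) <-> w/(s^2+w^2)
With w = 5: L{3*sin(5t)*u(t)} = 15/(s^2+25)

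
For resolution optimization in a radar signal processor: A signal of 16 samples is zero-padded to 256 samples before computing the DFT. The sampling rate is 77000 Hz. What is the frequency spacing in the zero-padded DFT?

Original DFT: N = 16, resolution = f_s/N = 77000/16 = 9625/2 Hz
Zero-padded DFT: N = 256, resolution = f_s/N = 77000/256 = 9625/32 Hz
Zero-padding interpolates the spectrum (finer frequency grid)
but does NOT improve the true spectral resolution (ability to resolve close frequencies).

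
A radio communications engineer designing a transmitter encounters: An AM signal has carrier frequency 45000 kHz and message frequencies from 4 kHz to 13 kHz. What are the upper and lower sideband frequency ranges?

Upper sideband (USB) = fc + [fm_low, fm_high] = 45000 + [4, 13] = [45004, 45013] kHz
Lower sideband (LSB) = fc - [fm_high, fm_low] = 45000 - [13, 4] = [44987, 44996] kHz
Total occupied spectrum: 44987 kHz to 45013 kHz (plus carrier at 45000 kHz)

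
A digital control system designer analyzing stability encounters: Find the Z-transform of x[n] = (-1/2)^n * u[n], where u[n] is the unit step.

The Z-transform of a^n * u[n] is z/(z-a) for |z| > |a|.
Here a = -1/2, so X(z) = z/(z - (-1/2)) = 2z/(2z + 1)
ROC: |z| > 1/2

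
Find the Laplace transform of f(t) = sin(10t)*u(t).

Standard pair: sin(wt)*u(t) <-> w/(s^2+w^2)
With w = 10: L{sin(10t)*u(t)} = 10/(s^2+100)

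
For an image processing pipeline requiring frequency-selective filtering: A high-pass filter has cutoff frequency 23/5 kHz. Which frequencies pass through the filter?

A high-pass filter passes all frequencies above the cutoff frequency 23/5 kHz and attenuates lower frequencies.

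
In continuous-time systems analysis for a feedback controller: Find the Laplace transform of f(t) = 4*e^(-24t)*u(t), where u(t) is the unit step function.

Standard Laplace transform pair:
e^(-at)*u(t) <-> 1/(s+a)
With a = 24: L{4*e^(-24t)*u(t)} = 4/(s+24), ROC: Re(s) > -24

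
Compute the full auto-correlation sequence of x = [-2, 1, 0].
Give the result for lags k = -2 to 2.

r_xx[k] = sum_m x[m]*x[m+k], indexed from 0, for k = -2 to 2:
  r_xx[-2] = x[2]*x[0] = 0
  r_xx[-1] = x[1]*x[0] + x[2]*x[1] = -2
  r_xx[0] = x[0]*x[0] + x[1]*x[1] + x[2]*x[2] = 5
  r_xx[1] = x[0]*x[1] + x[1]*x[2] = -2
  r_xx[2] = x[0]*x[2] = 0
r_xx = [0, -2, 5, -2, 0]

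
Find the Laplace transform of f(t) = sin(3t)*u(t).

Standard pair: sin(wt)*u(t) <-> w/(s^2+w^2)
With w = 3: L{sin(3t)*u(t)} = 3/(s^2+9)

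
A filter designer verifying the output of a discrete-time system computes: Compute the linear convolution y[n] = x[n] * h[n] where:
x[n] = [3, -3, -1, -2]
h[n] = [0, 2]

y[n] = sum_k x[k]*h[n-k]. Output length = len(x) + len(h) - 1 = 4 + 2 - 1 = 5.
y[0] = 3*0 = 0
y[1] = -3*0 + 3*2 = 6
y[2] = -1*0 + -3*2 = -6
y[3] = -2*0 + -1*2 = -2
y[4] = -2*2 = -4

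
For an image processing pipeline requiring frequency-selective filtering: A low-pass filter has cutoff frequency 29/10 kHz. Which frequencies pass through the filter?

A low-pass filter passes all frequencies below the cutoff frequency 29/10 kHz and attenuates higher frequencies.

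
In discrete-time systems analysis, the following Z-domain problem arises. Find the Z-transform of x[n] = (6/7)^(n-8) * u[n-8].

Time-shifting property: if X(z) = Z{x[n]}, then Z{x[n-d]} = z^(-d) * X(z)
X(z) = z/(z - 6/7) for x[n] = (6/7)^n * u[n]
Z{x[n-8]} = z^(-8) * z/(z - 6/7) = z^(-7)/(z - 6/7)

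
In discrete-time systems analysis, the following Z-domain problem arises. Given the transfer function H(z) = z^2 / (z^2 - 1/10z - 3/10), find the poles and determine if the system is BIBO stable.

Poles are roots of the denominator: z^2 - 1/10z - 3/10 = 0.
Quadratic formula: z = [-(-1/10) +/- sqrt((-1/10)^2 - 4*(-3/10))] / 2
Discriminant = 1/100 + 6/5 = 121/100; sqrt = 11/10.
z = (1/10 +/- 11/10) / 2 => z = 3/5 or z = -1/2.
|p1| = 3/5, |p2| = 1/2.
For BIBO stability, all poles must lie inside the unit circle (|p| < 1).
System is STABLE since both |p| < 1.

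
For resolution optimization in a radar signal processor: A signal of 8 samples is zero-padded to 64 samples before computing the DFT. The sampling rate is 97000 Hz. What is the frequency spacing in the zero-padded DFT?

Original DFT: N = 8, resolution = f_s/N = 97000/8 = 12125 Hz
Zero-padded DFT: N = 64, resolution = f_s/N = 97000/64 = 12125/8 Hz
Zero-padding interpolates the spectrum (finer frequency grid)
but does NOT improve the true spectral resolution (ability to resolve close frequencies).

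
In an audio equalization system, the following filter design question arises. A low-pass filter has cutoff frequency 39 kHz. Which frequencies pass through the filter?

A low-pass filter passes all frequencies below the cutoff frequency 39 kHz and attenuates higher frequencies.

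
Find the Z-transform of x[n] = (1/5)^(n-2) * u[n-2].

Time-shifting property: if X(z) = Z{x[n]}, then Z{x[n-d]} = z^(-d) * X(z)
X(z) = z/(z - 1/5) for x[n] = (1/5)^n * u[n]
Z{x[n-2]} = z^(-2) * z/(z - 1/5) = z^(-1)/(z - 1/5)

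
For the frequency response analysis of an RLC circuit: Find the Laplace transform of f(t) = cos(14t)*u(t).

Standard pair: cos(wt)*u(t) <-> s/(s^2+w^2)
With w = 14: L{cos(14t)*u(t)} = s/(s^2+196)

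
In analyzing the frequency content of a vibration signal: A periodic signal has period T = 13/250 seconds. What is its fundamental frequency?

The fundamental frequency is the reciprocal of the period.
f = 1/T = 1/(13/250) = 250/13 Hz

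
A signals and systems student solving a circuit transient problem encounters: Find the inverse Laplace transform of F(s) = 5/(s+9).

Standard pair: k/(s+a) <-> k*e^(-at)*u(t)
With k=5, a=9: f(t) = 5*e^(-9t)*u(t)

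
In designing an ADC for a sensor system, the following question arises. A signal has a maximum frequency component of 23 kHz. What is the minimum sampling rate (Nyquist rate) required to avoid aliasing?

By the Nyquist-Shannon sampling theorem,
the minimum sampling rate (Nyquist rate) must be at least 2 * f_max.
Nyquist rate = 2 * 23 kHz = 46 kHz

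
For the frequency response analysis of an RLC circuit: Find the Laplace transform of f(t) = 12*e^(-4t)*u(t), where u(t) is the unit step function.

Standard Laplace transform pair:
e^(-at)*u(t) <-> 1/(s+a)
With a = 4: L{12*e^(-4t)*u(t)} = 12/(s+4), ROC: Re(s) > -4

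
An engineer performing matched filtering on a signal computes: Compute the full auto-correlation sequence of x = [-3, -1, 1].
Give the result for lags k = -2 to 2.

r_xx[k] = sum_m x[m]*x[m+k], indexed from 0, for k = -2 to 2:
  r_xx[-2] = x[2]*x[0] = -3
  r_xx[-1] = x[1]*x[0] + x[2]*x[1] = 2
  r_xx[0] = x[0]*x[0] + x[1]*x[1] + x[2]*x[2] = 11
  r_xx[1] = x[0]*x[1] + x[1]*x[2] = 2
  r_xx[2] = x[0]*x[2] = -3
r_xx = [-3, 2, 11, 2, -3]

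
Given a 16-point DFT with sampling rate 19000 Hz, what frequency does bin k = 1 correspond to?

The frequency of DFT bin k is: f_k = k * f_s / N
f_1 = 1 * 19000 / 16 = 2375/2 Hz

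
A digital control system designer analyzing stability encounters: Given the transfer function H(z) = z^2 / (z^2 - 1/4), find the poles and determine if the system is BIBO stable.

Poles are roots of the denominator: z^2 - 1/4 = 0.
Quadratic formula: z = [-(0) +/- sqrt((0)^2 - 4*(-1/4))] / 2
Discriminant = 0 + 1 = 1; sqrt = 1.
z = (0 +/- 1) / 2 => z = 1/2 or z = -1/2.
|p1| = 1/2, |p2| = 1/2.
For BIBO stability, all poles must lie inside the unit circle (|p| < 1).
System is STABLE since both |p| < 1.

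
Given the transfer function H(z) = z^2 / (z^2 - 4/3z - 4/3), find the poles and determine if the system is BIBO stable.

Poles are roots of the denominator: z^2 - 4/3z - 4/3 = 0.
Quadratic formula: z = [-(-4/3) +/- sqrt((-4/3)^2 - 4*(-4/3))] / 2
Discriminant = 16/9 + 16/3 = 64/9; sqrt = 8/3.
z = (4/3 +/- 8/3) / 2 => z = 2 or z = -2/3.
|p1| = 2, |p2| = 2/3.
For BIBO stability, all poles must lie inside the unit circle (|p| < 1).
System is UNSTABLE since at least one |p| >= 1.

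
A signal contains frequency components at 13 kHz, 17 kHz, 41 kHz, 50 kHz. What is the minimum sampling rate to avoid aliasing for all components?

The highest frequency component is f_max = 50 kHz.
Nyquist rate = 2 * f_max = 2 * 50 kHz = 100 kHz.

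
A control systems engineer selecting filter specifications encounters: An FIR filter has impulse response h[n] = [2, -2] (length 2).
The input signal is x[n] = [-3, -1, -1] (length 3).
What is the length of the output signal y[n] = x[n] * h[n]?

For linear convolution, the output length is:
len(y) = len(x) + len(h) - 1 = 3 + 2 - 1 = 4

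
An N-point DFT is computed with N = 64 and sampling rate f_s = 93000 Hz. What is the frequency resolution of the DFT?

DFT frequency resolution = f_s / N
= 93000 / 64 = 11625/8 Hz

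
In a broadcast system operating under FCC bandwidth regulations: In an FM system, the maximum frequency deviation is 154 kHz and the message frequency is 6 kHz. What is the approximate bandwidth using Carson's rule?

Carson's rule: BW = 2*(delta_f + f_m)
= 2*(154 + 6) kHz = 320 kHz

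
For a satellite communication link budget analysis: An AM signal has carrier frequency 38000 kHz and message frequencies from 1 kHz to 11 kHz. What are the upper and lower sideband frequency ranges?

Upper sideband (USB) = fc + [fm_low, fm_high] = 38000 + [1, 11] = [38001, 38011] kHz
Lower sideband (LSB) = fc - [fm_high, fm_low] = 38000 - [11, 1] = [37989, 37999] kHz
Total occupied spectrum: 37989 kHz to 38011 kHz (plus carrier at 38000 kHz)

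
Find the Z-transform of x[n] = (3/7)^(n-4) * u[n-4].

Time-shifting property: if X(z) = Z{x[n]}, then Z{x[n-d]} = z^(-d) * X(z)
X(z) = z/(z - 3/7) for x[n] = (3/7)^n * u[n]
Z{x[n-4]} = z^(-4) * z/(z - 3/7) = z^(-3)/(z - 3/7)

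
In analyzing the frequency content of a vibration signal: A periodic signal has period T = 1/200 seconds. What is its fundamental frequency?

The fundamental frequency is the reciprocal of the period.
f = 1/T = 1/(1/200) = 200 Hz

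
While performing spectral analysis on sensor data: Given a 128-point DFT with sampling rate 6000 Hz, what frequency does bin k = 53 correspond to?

The frequency of DFT bin k is: f_k = k * f_s / N
f_53 = 53 * 6000 / 128 = 19875/8 Hz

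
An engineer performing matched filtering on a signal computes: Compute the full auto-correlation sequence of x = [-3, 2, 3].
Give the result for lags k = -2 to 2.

r_xx[k] = sum_m x[m]*x[m+k], indexed from 0, for k = -2 to 2:
  r_xx[-2] = x[2]*x[0] = -9
  r_xx[-1] = x[1]*x[0] + x[2]*x[1] = 0
  r_xx[0] = x[0]*x[0] + x[1]*x[1] + x[2]*x[2] = 22
  r_xx[1] = x[0]*x[1] + x[1]*x[2] = 0
  r_xx[2] = x[0]*x[2] = -9
r_xx = [-9, 0, 22, 0, -9]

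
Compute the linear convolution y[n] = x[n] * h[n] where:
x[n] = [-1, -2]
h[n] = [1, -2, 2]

y[n] = sum_k x[k]*h[n-k]. Output length = len(x) + len(h) - 1 = 2 + 3 - 1 = 4.
y[0] = -1*1 = -1
y[1] = -2*1 + -1*-2 = 0
y[2] = -2*-2 + -1*2 = 2
y[3] = -2*2 = -4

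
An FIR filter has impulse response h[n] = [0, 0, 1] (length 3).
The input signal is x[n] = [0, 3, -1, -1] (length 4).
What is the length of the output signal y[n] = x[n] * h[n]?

For linear convolution, the output length is:
len(y) = len(x) + len(h) - 1 = 4 + 3 - 1 = 6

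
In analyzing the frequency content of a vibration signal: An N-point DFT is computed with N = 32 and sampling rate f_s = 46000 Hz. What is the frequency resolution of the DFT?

DFT frequency resolution = f_s / N
= 46000 / 32 = 2875/2 Hz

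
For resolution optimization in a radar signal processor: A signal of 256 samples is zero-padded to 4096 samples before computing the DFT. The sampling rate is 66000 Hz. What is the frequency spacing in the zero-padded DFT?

Original DFT: N = 256, resolution = f_s/N = 66000/256 = 4125/16 Hz
Zero-padded DFT: N = 4096, resolution = f_s/N = 66000/4096 = 4125/256 Hz
Zero-padding interpolates the spectrum (finer frequency grid)
but does NOT improve the true spectral resolution (ability to resolve close frequencies).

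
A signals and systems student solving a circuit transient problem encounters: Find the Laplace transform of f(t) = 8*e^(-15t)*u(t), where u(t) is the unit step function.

Standard Laplace transform pair:
e^(-at)*u(t) <-> 1/(s+a)
With a = 15: L{8*e^(-15t)*u(t)} = 8/(s+15), ROC: Re(s) > -15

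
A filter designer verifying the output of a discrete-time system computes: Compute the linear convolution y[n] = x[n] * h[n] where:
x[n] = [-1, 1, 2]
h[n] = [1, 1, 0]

y[n] = sum_k x[k]*h[n-k]. Output length = len(x) + len(h) - 1 = 3 + 3 - 1 = 5.
y[0] = -1*1 = -1
y[1] = 1*1 + -1*1 = 0
y[2] = 2*1 + 1*1 + -1*0 = 3
y[3] = 2*1 + 1*0 = 2
y[4] = 2*0 = 0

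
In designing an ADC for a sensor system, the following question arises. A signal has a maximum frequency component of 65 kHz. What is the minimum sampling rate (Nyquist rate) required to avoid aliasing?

By the Nyquist-Shannon sampling theorem,
the minimum sampling rate (Nyquist rate) must be at least 2 * f_max.
Nyquist rate = 2 * 65 kHz = 130 kHz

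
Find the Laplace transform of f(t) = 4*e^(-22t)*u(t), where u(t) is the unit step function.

Standard Laplace transform pair:
e^(-at)*u(t) <-> 1/(s+a)
With a = 22: L{4*e^(-22t)*u(t)} = 4/(s+22), ROC: Re(s) > -22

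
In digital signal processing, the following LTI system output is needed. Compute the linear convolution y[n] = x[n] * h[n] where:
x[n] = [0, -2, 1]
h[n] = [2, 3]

y[n] = sum_k x[k]*h[n-k]. Output length = len(x) + len(h) - 1 = 3 + 2 - 1 = 4.
y[0] = 0*2 = 0
y[1] = -2*2 + 0*3 = -4
y[2] = 1*2 + -2*3 = -4
y[3] = 1*3 = 3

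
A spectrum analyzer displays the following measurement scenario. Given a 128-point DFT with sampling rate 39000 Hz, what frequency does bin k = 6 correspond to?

The frequency of DFT bin k is: f_k = k * f_s / N
f_6 = 6 * 39000 / 128 = 14625/8 Hz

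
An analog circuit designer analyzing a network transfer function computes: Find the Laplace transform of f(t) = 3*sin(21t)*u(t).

Standard pair: sin(wt)*u(t) <-> w/(s^2+w^2)
With w = 21: L{3*sin(21t)*u(t)} = 63/(s^2+441)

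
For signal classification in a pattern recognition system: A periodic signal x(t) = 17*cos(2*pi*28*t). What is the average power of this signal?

Average power of A*cos(wt) is A^2/2.
P = 17^2 / 2 = 289/2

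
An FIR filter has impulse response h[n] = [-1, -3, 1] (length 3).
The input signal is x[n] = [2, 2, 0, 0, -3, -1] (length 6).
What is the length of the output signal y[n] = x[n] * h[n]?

For linear convolution, the output length is:
len(y) = len(x) + len(h) - 1 = 6 + 3 - 1 = 8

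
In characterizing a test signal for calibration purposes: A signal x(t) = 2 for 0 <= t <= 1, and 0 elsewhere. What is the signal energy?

Energy = integral of |x(t)|^2 dt over the signal duration
= 2^2 * 1 = 4 * 1 = 4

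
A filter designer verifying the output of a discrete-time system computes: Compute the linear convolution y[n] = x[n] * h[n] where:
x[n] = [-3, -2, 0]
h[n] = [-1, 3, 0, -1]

y[n] = sum_k x[k]*h[n-k]. Output length = len(x) + len(h) - 1 = 3 + 4 - 1 = 6.
y[0] = -3*-1 = 3
y[1] = -2*-1 + -3*3 = -7
y[2] = 0*-1 + -2*3 + -3*0 = -6
y[3] = 0*3 + -2*0 + -3*-1 = 3
y[4] = 0*0 + -2*-1 = 2
y[5] = 0*-1 = 0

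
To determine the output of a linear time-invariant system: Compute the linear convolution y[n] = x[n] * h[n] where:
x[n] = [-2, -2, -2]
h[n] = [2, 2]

y[n] = sum_k x[k]*h[n-k]. Output length = len(x) + len(h) - 1 = 3 + 2 - 1 = 4.
y[0] = -2*2 = -4
y[1] = -2*2 + -2*2 = -8
y[2] = -2*2 + -2*2 = -8
y[3] = -2*2 = -4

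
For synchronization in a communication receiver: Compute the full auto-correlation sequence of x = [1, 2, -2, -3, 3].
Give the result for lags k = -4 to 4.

r_xx[k] = sum_m x[m]*x[m+k], indexed from 0, for k = -4 to 4:
  r_xx[-4] = x[4]*x[0] = 3
  r_xx[-3] = x[3]*x[0] + x[4]*x[1] = 3
  r_xx[-2] = x[2]*x[0] + x[3]*x[1] + x[4]*x[2] = -14
  r_xx[-1] = x[1]*x[0] + x[2]*x[1] + x[3]*x[2] + x[4]*x[3] = -5
  r_xx[0] = x[0]*x[0] + x[1]*x[1] + x[2]*x[2] + x[3]*x[3] + x[4]*x[4] = 27
  r_xx[1] = x[0]*x[1] + x[1]*x[2] + x[2]*x[3] + x[3]*x[4] = -5
  r_xx[2] = x[0]*x[2] + x[1]*x[3] + x[2]*x[4] = -14
  r_xx[3] = x[0]*x[3] + x[1]*x[4] = 3
  r_xx[4] = x[0]*x[4] = 3
r_xx = [3, 3, -14, -5, 27, -5, -14, 3, 3]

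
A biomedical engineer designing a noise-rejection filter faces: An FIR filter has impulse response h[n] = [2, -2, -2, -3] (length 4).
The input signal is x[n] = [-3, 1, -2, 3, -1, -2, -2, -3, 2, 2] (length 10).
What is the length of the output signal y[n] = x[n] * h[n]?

For linear convolution, the output length is:
len(y) = len(x) + len(h) - 1 = 10 + 4 - 1 = 13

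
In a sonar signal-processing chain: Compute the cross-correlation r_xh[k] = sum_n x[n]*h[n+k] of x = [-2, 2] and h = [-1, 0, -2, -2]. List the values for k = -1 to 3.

Both sequences indexed from 0 and zero outside their support.
Lags with overlap: k = -1 to 3.
  r_xh[-1] = x[1]*h[0] = -2
  r_xh[0] = x[0]*h[0] + x[1]*h[1] = 2
  r_xh[1] = x[0]*h[1] + x[1]*h[2] = -4
  r_xh[2] = x[0]*h[2] + x[1]*h[3] = 0
  r_xh[3] = x[0]*h[3] = 4
r_xh = [-2, 2, -4, 0, 4] (for k = -1, ..., 3)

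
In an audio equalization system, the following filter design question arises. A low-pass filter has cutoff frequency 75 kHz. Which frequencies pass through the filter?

A low-pass filter passes all frequencies below the cutoff frequency 75 kHz and attenuates higher frequencies.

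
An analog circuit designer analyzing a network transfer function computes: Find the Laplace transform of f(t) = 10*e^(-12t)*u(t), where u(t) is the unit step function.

Standard Laplace transform pair:
e^(-at)*u(t) <-> 1/(s+a)
With a = 12: L{10*e^(-12t)*u(t)} = 10/(s+12), ROC: Re(s) > -12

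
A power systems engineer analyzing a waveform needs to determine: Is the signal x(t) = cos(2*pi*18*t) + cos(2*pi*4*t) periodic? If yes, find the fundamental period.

f1 = 18 Hz, f2 = 4 Hz
Period T1 = 1/18, T2 = 1/4
Ratio T1/T2 = 4/18, which is rational.
The signal is periodic with fundamental period T = 1/GCD(18,4) = 1/2 s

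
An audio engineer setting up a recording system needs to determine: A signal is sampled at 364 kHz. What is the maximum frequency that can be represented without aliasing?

The maximum frequency that can be represented without aliasing
is the Nyquist frequency: f_max = f_s / 2 = 364 kHz / 2 = 182 kHz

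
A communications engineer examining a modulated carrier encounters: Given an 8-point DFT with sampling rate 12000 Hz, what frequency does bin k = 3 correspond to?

The frequency of DFT bin k is: f_k = k * f_s / N
f_3 = 3 * 12000 / 8 = 4500 Hz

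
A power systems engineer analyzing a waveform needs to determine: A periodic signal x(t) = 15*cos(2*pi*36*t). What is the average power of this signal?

Average power of A*cos(wt) is A^2/2.
P = 15^2 / 2 = 225/2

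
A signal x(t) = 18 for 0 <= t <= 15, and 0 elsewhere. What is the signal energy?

Energy = integral of |x(t)|^2 dt over the signal duration
= 18^2 * 15 = 324 * 15 = 4860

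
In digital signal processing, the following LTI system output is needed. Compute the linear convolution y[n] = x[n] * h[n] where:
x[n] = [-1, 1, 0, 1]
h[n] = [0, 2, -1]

y[n] = sum_k x[k]*h[n-k]. Output length = len(x) + len(h) - 1 = 4 + 3 - 1 = 6.
y[0] = -1*0 = 0
y[1] = 1*0 + -1*2 = -2
y[2] = 0*0 + 1*2 + -1*-1 = 3
y[3] = 1*0 + 0*2 + 1*-1 = -1
y[4] = 1*2 + 0*-1 = 2
y[5] = 1*-1 = -1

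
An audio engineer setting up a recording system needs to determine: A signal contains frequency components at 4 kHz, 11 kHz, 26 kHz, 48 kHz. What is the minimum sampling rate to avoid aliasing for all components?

The highest frequency component is f_max = 48 kHz.
Nyquist rate = 2 * f_max = 2 * 48 kHz = 96 kHz.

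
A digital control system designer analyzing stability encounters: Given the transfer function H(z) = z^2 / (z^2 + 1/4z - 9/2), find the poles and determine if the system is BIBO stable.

Poles are roots of the denominator: z^2 + 1/4z - 9/2 = 0.
Quadratic formula: z = [-(1/4) +/- sqrt((1/4)^2 - 4*(-9/2))] / 2
Discriminant = 1/16 + 18 = 289/16; sqrt = 17/4.
z = (-1/4 +/- 17/4) / 2 => z = 2 or z = -9/4.
|p1| = 2, |p2| = 9/4.
For BIBO stability, all poles must lie inside the unit circle (|p| < 1).
System is UNSTABLE since at least one |p| >= 1.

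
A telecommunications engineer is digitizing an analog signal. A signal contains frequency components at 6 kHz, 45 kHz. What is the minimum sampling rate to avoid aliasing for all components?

The highest frequency component is f_max = 45 kHz.
Nyquist rate = 2 * f_max = 2 * 45 kHz = 90 kHz.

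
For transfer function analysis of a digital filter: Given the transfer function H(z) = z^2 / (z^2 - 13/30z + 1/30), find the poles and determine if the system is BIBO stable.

Poles are roots of the denominator: z^2 - 13/30z + 1/30 = 0.
Quadratic formula: z = [-(-13/30) +/- sqrt((-13/30)^2 - 4*(1/30))] / 2
Discriminant = 169/900 - 2/15 = 49/900; sqrt = 7/30.
z = (13/30 +/- 7/30) / 2 => z = 1/3 or z = 1/10.
|p1| = 1/3, |p2| = 1/10.
For BIBO stability, all poles must lie inside the unit circle (|p| < 1).
System is STABLE since both |p| < 1.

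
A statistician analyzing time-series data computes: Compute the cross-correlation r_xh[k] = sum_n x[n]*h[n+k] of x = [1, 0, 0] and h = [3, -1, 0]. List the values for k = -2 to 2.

Both sequences indexed from 0 and zero outside their support.
Lags with overlap: k = -2 to 2.
  r_xh[-2] = x[2]*h[0] = 0
  r_xh[-1] = x[1]*h[0] + x[2]*h[1] = 0
  r_xh[0] = x[0]*h[0] + x[1]*h[1] + x[2]*h[2] = 3
  r_xh[1] = x[0]*h[1] + x[1]*h[2] = -1
  r_xh[2] = x[0]*h[2] = 0
r_xh = [0, 0, 3, -1, 0] (for k = -2, ..., 2)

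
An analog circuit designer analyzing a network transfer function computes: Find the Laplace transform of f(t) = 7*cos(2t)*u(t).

Standard pair: cos(wt)*u(t) <-> s/(s^2+w^2)
With w = 2: L{7*cos(2t)*u(t)} = 7s/(s^2+4)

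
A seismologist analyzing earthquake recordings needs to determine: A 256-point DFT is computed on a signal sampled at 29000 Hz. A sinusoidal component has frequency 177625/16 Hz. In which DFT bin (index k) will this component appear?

DFT frequency resolution = f_s/N = 29000/256 = 3625/32 Hz
Bin index k = f_signal / resolution = 177625/16 / 3625/32 = 98
The signal frequency 177625/16 Hz falls in DFT bin k = 98.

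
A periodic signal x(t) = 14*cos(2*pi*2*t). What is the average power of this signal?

Average power of A*cos(wt) is A^2/2.
P = 14^2 / 2 = 196/2 = 98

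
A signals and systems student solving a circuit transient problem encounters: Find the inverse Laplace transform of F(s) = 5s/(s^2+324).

Standard pair: s/(s^2+w^2) <-> cos(wt)*u(t)
With k=5, w=18: f(t) = 5*cos(18t)*u(t)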